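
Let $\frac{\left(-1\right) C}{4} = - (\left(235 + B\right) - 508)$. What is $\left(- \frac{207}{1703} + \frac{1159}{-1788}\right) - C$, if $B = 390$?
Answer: $- \frac{1427387045}{3044964} \approx -468.77$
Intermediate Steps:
$C = 468$ ($C = - 4 \left(- (\left(235 + 390\right) - 508)\right) = - 4 \left(- (625 - 508)\right) = - 4 \left(\left(-1\right) 117\right) = \left(-4\right) \left(-117\right) = 468$)
$\left(- \frac{207}{1703} + \frac{1159}{-1788}\right) - C = \left(- \frac{207}{1703} + \frac{1159}{-1788}\right) - 468 = \left(\left(-207\right) \frac{1}{1703} + 1159 \left(- \frac{1}{1788}\right)\right) - 468 = \left(- \frac{207}{1703} - \frac{1159}{1788}\right) - 468 = - \frac{2343893}{3044964} - 468 = - \frac{1427387045}{3044964}$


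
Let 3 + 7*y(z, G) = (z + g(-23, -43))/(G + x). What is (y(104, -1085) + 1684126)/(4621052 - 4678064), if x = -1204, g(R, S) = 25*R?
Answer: -4497457417/152250546 ≈ -29.540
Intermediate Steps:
y(z, G) = -3/7 + (-575 + z)/(7*(-1204 + G)) (y(z, G) = -3/7 + ((z + 25*(-23))/(G - 1204))/7 = -3/7 + ((z - 575)/(-1204 + G))/7 = -3/7 + ((-575 + z)/(-1204 + G))/7 = -3/7 + (-575 + z)/(7*(-1204 + G)))
(y(104, -1085) + 1684126)/(4621052 - 4678064) = ((3037 + 104 - 3*(-1085))/(7*(-1204 - 1085)) + 1684126)/(4621052 - 4678064) = ((⅐)*(3037 + 104 + 3255)/(-2289) + 1684126)/(-57012) = ((⅐)*(-1/2289)*6396 + 1684126)*(-1/57012) = (-2132/5341 + 1684126)*(-1/57012) = (8994914834/5341)*(-1/57012) = -4497457417/152250546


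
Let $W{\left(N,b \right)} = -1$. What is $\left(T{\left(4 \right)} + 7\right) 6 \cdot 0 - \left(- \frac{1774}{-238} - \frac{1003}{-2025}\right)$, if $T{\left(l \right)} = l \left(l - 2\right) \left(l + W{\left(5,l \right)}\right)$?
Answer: $- \frac{1915532}{240975} \approx -7.9491$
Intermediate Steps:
$T{\left(l \right)} = l \left(-1 + l\right) \left(-2 + l\right)$ ($T{\left(l \right)} = l \left(l - 2\right) \left(l - 1\right) = l \left(-2 + l\right) \left(-1 + l\right) = l \left(-1 + l\right) \left(-2 + l\right)$)
$\left(T{\left(4 \right)} + 7\right) 6 \cdot 0 - \left(- \frac{1774}{-238} - \frac{1003}{-2025}\right) = \left(4 \left(2 + 4^{2} - 12\right) + 7\right) 6 \cdot 0 - \left(- \frac{1774}{-238} - \frac{1003}{-2025}\right) = \left(4 \left(2 + 16 - 12\right) + 7\right) 0 - \left(\left(-1774\right) \left(- \frac{1}{238}\right) - - \frac{1003}{2025}\right) = \left(4 \cdot 6 + 7\right) 0 - \left(\frac{887}{119} + \frac{1003}{2025}\right) = \left(24 + 7\right) 0 - \frac{1915532}{240975} = 31 \cdot 0 - \frac{1915532}{240975} = 0 - \frac{1915532}{240975} = - \frac{1915532}{240975}$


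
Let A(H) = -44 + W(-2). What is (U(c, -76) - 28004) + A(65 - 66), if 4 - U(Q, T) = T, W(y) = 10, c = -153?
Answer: -27958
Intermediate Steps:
U(Q, T) = 4 - T
A(H) = -34 (A(H) = -44 + 10 = -34)
(U(c, -76) - 28004) + A(65 - 66) = ((4 - 1*(-76)) - 28004) - 34 = ((4 + 76) - 28004) - 34 = (80 - 28004) - 34 = -27924 - 34 = -27958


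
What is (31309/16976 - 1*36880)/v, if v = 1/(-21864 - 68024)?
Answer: 3517112781878/1061 ≈ 3.3149e+9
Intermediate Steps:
v = -1/89888 (v = 1/(-89888) = -1/89888 ≈ -1.1125e-5)
(31309/16976 - 1*36880)/v = (31309/16976 - 1*36880)/(-1/89888) = (31309*(1/16976) - 36880)*(-89888) = (31309/16976 - 36880)*(-89888) = -626043571/16976*(-89888) = 3517112781878/1061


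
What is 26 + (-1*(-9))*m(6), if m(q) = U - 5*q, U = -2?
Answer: -262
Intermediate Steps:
m(q) = -2 - 5*q
26 + (-1*(-9))*m(6) = 26 + (-1*(-9))*(-2 - 5*6) = 26 + 9*(-2 - 30) = 26 + 9*(-32) = 26 - 288 = -262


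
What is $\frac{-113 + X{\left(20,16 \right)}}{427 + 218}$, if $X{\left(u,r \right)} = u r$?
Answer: $\frac{69}{215} \approx 0.32093$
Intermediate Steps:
$X{\left(u,r \right)} = r u$
$\frac{-113 + X{\left(20,16 \right)}}{427 + 218} = \frac{-113 + 16 \cdot 20}{427 + 218} = \frac{-113 + 320}{645} = 207 \cdot \frac{1}{645} = \frac{69}{215}$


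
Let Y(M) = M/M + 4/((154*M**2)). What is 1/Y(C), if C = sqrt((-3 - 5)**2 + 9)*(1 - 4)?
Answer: 50589/50591 ≈ 0.99996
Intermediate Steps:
C = -3*sqrt(73) (C = sqrt((-8)**2 + 9)*(-3) = sqrt(64 + 9)*(-3) = sqrt(73)*(-3) = -3*sqrt(73) ≈ -25.632)
Y(M) = 1 + 2/(77*M**2) (Y(M) = 1 + 4*(1/(154*M**2)) = 1 + 2/(77*M**2))
1/Y(C) = 1/(1 + 2/(77*(-3*sqrt(73))**2)) = 1/(1 + (2/77)*(1/657)) = 1/(1 + 2/50589) = 1/(50591/50589) = 50589/50591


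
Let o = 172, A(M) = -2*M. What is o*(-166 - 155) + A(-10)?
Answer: -55192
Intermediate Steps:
o*(-166 - 155) + A(-10) = 172*(-166 - 155) - 2*(-10) = 172*(-321) + 20 = -55212 + 20 = -55192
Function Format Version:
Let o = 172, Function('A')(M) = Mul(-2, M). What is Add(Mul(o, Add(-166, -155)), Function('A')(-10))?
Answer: -55192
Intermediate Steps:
Add(Mul(o, Add(-166, -155)), Function('A')(-10)) = Add(Mul(172, Add(-166, -155)), Mul(-2, -10)) = Add(Mul(172, -321), 20) = Add(-55212, 20) = -55192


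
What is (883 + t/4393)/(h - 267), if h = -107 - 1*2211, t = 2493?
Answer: -3881512/11355905 ≈ -0.34181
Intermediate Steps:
h = -2318 (h = -107 - 2211 = -2318)
(883 + t/4393)/(h - 267) = (883 + 2493/4393)/(-2318 - 267) = (883 + 2493*(1/4393))/(-2585) = (883 + 2493/4393)*(-1/2585) = (3881512/4393)*(-1/2585) = -3881512/11355905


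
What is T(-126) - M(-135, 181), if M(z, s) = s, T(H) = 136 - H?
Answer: 81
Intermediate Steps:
T(-126) - M(-135, 181) = (136 - 1*(-126)) - 1*181 = (136 + 126) - 181 = 262 - 181 = 81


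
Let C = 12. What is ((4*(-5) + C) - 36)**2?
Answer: 1936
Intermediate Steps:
((4*(-5) + C) - 36)**2 = ((4*(-5) + 12) - 36)**2 = ((-20 + 12) - 36)**2 = (-8 - 36)**2 = (-44)**2 = 1936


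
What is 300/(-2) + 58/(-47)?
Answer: -7108/47 ≈ -151.23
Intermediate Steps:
300/(-2) + 58/(-47) = 300*(-1/2) + 58*(-1/47) = -150 - 58/47 = -7108/47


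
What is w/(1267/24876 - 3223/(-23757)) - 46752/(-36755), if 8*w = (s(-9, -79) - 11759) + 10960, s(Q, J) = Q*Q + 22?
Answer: -628203169025412/1351058263195 ≈ -464.97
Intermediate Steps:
s(Q, J) = 22 + Q**2 (s(Q, J) = Q**2 + 22 = 22 + Q**2)
w = -87 (w = (((22 + (-9)**2) - 11759) + 10960)/8 = (((22 + 81) - 11759) + 10960)/8 = ((103 - 11759) + 10960)/8 = (-11656 + 10960)/8 = (1/8)*(-696) = -87)
w/(1267/24876 - 3223/(-23757)) - 46752/(-36755) = -87/(1267/24876 - 3223/(-23757)) - 46752/(-36755) = -87/(1267*(1/24876) - 3223*(-1/23757)) - 46752*(-1/36755) = -87/(1267/24876 + 3223/23757) + 46752/36755 = -87/36758489/196993044 + 46752/36755 = -87*196993044/36758489 + 46752/36755 = -17138394828/36758489 + 46752/36755 = -628203169025412/1351058263195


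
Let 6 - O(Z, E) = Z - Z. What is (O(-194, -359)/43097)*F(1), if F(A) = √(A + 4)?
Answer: 6*√5/43097 ≈ 0.00031131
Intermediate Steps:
O(Z, E) = 6 (O(Z, E) = 6 - (Z - Z) = 6 - 1*0 = 6 + 0 = 6)
F(A) = √(4 + A)
(O(-194, -359)/43097)*F(1) = (6/43097)*√(4 + 1) = (6*(1/43097))*√5 = 6*√5/43097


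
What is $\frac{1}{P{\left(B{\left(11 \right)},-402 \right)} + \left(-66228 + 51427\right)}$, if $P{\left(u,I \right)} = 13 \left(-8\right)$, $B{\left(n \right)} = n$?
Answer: $- \frac{1}{14905} \approx -6.7092 \cdot 10^{-5}$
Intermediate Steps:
$P{\left(u,I \right)} = -104$
$\frac{1}{P{\left(B{\left(11 \right)},-402 \right)} + \left(-66228 + 51427\right)} = \frac{1}{-104 + \left(-66228 + 51427\right)} = \frac{1}{-104 - 14801} = \frac{1}{-14905} = - \frac{1}{14905}$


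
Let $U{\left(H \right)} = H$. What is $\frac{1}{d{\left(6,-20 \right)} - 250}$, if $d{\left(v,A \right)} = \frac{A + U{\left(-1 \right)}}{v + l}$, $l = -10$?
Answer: $- \frac{4}{979} \approx -0.0040858$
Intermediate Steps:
$d{\left(v,A \right)} = \frac{-1 + A}{-10 + v}$ ($d{\left(v,A \right)} = \frac{A - 1}{v - 10} = \frac{-1 + A}{-10 + v}$)
$\frac{1}{d{\left(6,-20 \right)} - 250} = \frac{1}{\frac{-1 - 20}{-10 + 6} - 250} = \frac{1}{\frac{1}{-4} \left(-21\right) - 250} = \frac{1}{\left(- \frac{1}{4}\right) \left(-21\right) - 250} = \frac{1}{\frac{21}{4} - 250} = \frac{1}{- \frac{979}{4}} = - \frac{4}{979}$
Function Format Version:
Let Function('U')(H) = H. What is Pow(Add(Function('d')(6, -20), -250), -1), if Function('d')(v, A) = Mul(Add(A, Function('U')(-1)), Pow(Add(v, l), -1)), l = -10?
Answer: Rational(-4, 979) ≈ -0.0040858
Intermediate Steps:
Function('d')(v, A) = Mul(Pow(Add(-10, v), -1), Add(-1, A)) (Function('d')(v, A) = Mul(Add(A, -1), Pow(Add(v, -10), -1)) = Mul(Add(-1, A), Pow(Add(-10, v), -1)) = Mul(Pow(Add(-10, v), -1), Add(-1, A)))
Pow(Add(Function('d')(6, -20), -250), -1) = Pow(Add(Mul(Pow(Add(-10, 6), -1), Add(-1, -20)), -250), -1) = Pow(Add(Mul(Pow(-4, -1), -21), -250), -1) = Pow(Add(Mul(Rational(-1, 4), -21), -250), -1) = Pow(Add(Rational(21, 4), -250), -1) = Pow(Rational(-979, 4), -1) = Rational(-4, 979)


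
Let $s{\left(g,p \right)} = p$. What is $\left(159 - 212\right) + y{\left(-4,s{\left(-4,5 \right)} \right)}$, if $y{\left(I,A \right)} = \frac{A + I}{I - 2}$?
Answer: $- \frac{319}{6} \approx -53.167$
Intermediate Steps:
$y{\left(I,A \right)} = \frac{A + I}{-2 + I}$
$\left(159 - 212\right) + y{\left(-4,s{\left(-4,5 \right)} \right)} = \left(159 - 212\right) + \frac{5 - 4}{-2 - 4} = -53 + \frac{1}{-6} \cdot 1 = -53 - \frac{1}{6} = - \frac{319}{6}$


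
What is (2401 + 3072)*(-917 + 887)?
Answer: -164190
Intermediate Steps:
(2401 + 3072)*(-917 + 887) = 5473*(-30) = -164190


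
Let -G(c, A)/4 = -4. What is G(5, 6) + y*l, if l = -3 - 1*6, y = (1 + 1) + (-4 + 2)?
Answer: 16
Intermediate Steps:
G(c, A) = 16 (G(c, A) = -4*(-4) = 16)
y = 0 (y = 2 - 2 = 0)
l = -9 (l = -3 - 6 = -9)
G(5, 6) + y*l = 16 + 0*(-9) = 16 + 0 = 16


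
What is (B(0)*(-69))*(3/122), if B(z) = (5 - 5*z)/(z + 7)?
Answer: -1035/854 ≈ -1.2119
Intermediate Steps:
B(z) = (5 - 5*z)/(7 + z)
(B(0)*(-69))*(3/122) = ((5*(1 - 1*0)/(7 + 0))*(-69))*(3/122) = ((5*(1 + 0)/7)*(-69))*(3*(1/122)) = ((5*(1/7)*1)*(-69))*(3/122) = ((5/7)*(-69))*(3/122) = -345/7*3/122 = -1035/854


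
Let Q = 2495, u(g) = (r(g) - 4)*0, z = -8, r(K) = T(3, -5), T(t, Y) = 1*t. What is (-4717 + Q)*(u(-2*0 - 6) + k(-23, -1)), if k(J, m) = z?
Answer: 17776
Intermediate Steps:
T(t, Y) = t
r(K) = 3
k(J, m) = -8
u(g) = 0 (u(g) = (3 - 4)*0 = -1*0 = 0)
(-4717 + Q)*(u(-2*0 - 6) + k(-23, -1)) = (-4717 + 2495)*(0 - 8) = -2222*(-8) = 17776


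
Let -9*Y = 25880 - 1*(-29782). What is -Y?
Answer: 18554/3 ≈ 6184.7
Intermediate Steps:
Y = -18554/3 (Y = -(25880 - 1*(-29782))/9 = -(25880 + 29782)/9 = -⅑*55662 = -18554/3 ≈ -6184.7)
-Y = -1*(-18554/3) = 18554/3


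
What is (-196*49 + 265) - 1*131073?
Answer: -140412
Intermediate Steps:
(-196*49 + 265) - 1*131073 = (-9604 + 265) - 131073 = -9339 - 131073 = -140412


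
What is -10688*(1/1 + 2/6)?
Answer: -42752/3 ≈ -14251.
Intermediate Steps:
-10688*(1/1 + 2/6) = -10688*(1*1 + 2*(1/6)) = -10688*(1 + 1/3) = -10688*4/3 = -42752/3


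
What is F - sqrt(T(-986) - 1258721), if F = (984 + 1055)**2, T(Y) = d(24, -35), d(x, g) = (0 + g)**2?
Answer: 4157521 - 2*I*sqrt(314374) ≈ 4.1575e+6 - 1121.4*I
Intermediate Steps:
d(x, g) = g**2
T(Y) = 1225 (T(Y) = (-35)**2 = 1225)
F = 4157521 (F = 2039**2 = 4157521)
F - sqrt(T(-986) - 1258721) = 4157521 - sqrt(1225 - 1258721) = 4157521 - sqrt(-1257496) = 4157521 - 2*I*sqrt(314374)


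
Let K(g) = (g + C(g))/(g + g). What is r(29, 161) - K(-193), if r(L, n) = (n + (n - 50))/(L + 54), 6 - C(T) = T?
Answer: 52745/16019 ≈ 3.2927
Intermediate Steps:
C(T) = 6 - T
r(L, n) = (-50 + 2*n)/(54 + L) (r(L, n) = (n + (-50 + n))/(54 + L) = (-50 + 2*n)/(54 + L))
K(g) = 3/g (K(g) = (g + (6 - g))/(g + g) = 6/((2*g)) = 6*(1/(2*g)) = 3/g)
r(29, 161) - K(-193) = 2*(-25 + 161)/(54 + 29) - 3/(-193) = 2*136/83 - 3*(-1)/193 = 2*(1/83)*136 - 1*(-3/193) = 272/83 + 3/193 = 52745/16019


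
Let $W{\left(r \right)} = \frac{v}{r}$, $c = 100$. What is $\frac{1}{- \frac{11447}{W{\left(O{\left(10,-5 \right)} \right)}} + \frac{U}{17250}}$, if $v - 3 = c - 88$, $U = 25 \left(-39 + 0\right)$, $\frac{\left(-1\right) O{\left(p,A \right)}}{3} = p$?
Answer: $\frac{230}{5265607} \approx 4.368 \cdot 10^{-5}$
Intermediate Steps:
$O{\left(p,A \right)} = - 3 p$
$U = -975$ ($U = 25 \left(-39\right) = -975$)
$v = 15$ ($v = 3 + \left(100 - 88\right) = 3 + 12 = 15$)
$W{\left(r \right)} = \frac{15}{r}$
$\frac{1}{- \frac{11447}{W{\left(O{\left(10,-5 \right)} \right)}} + \frac{U}{17250}} = \frac{1}{- \frac{11447}{15 \frac{1}{\left(-3\right) 10}} - \frac{975}{17250}} = \frac{1}{- \frac{11447}{15 \frac{1}{-30}} - \frac{13}{230}} = \frac{1}{- \frac{11447}{15 \left(- \frac{1}{30}\right)} - \frac{13}{230}} = \frac{1}{- \frac{11447}{- \frac{1}{2}} - \frac{13}{230}} = \frac{1}{\left(-11447\right) \left(-2\right) - \frac{13}{230}} = \frac{1}{22894 - \frac{13}{230}} = \frac{1}{\frac{5265607}{230}} = \frac{230}{5265607}$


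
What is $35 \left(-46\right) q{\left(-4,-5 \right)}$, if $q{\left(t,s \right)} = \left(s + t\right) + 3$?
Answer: $9660$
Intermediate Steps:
$q{\left(t,s \right)} = 3 + s + t$
$35 \left(-46\right) q{\left(-4,-5 \right)} = 35 \left(-46\right) \left(3 - 5 - 4\right) = \left(-1610\right) \left(-6\right) = 9660$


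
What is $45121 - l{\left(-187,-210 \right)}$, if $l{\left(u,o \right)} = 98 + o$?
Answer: $45233$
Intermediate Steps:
$45121 - l{\left(-187,-210 \right)} = 45121 - \left(98 - 210\right) = 45121 - -112 = 45121 + 112 = 45233$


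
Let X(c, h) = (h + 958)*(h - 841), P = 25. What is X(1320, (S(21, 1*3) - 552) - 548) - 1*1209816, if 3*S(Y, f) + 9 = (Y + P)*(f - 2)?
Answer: -8637590/9 ≈ -9.5973e+5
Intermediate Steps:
S(Y, f) = -3 + (-2 + f)*(25 + Y)/3 (S(Y, f) = -3 + ((Y + 25)*(f - 2))/3 = -3 + ((25 + Y)*(-2 + f))/3 = -3 + ((-2 + f)*(25 + Y))/3 = -3 + (-2 + f)*(25 + Y)/3)
X(c, h) = (-841 + h)*(958 + h) (X(c, h) = (958 + h)*(-841 + h) = (-841 + h)*(958 + h))
X(1320, (S(21, 1*3) - 552) - 548) - 1*1209816 = (-805678 + (((-59/3 - ⅔*21 + 25*(1*3)/3 + (⅓)*21*(1*3)) - 552) - 548)² + 117*(((-59/3 - ⅔*21 + 25*(1*3)/3 + (⅓)*21*(1*3)) - 552) - 548)) - 1*1209816 = (-805678 + (((-59/3 - 14 + (25/3)*3 + (⅓)*21*3) - 552) - 548)² + 117*(((-59/3 - 14 + (25/3)*3 + (⅓)*21*3) - 552) - 548)) - 1209816 = (-805678 + (((-59/3 - 14 + 25 + 21) - 552) - 548)² + 117*(((-59/3 - 14 + 25 + 21) - 552) - 548)) - 1209816 = (-805678 + ((37/3 - 552) - 548)² + 117*((37/3 - 552) - 548)) - 1209816 = (-805678 + (-1619/3 - 548)² + 117*(-1619/3 - 548)) - 1209816 = (-805678 + (-3263/3)² + 117*(-3263/3)) - 1209816 = (-805678 + 10647169/9 - 127257) - 1209816 = 2250754/9 - 1209816 = -8637590/9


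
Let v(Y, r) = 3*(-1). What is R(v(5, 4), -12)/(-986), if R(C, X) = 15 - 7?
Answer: -4/493 ≈ -0.0081136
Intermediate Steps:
v(Y, r) = -3
R(C, X) = 8
R(v(5, 4), -12)/(-986) = 8/(-986) = 8*(-1/986) = -4/493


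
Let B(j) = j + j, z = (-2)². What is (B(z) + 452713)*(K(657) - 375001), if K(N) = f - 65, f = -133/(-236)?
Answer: -40072799870403/236 ≈ -1.6980e+11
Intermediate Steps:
f = 133/236 (f = -133*(-1/236) = 133/236 ≈ 0.56356)
z = 4
B(j) = 2*j
K(N) = -15207/236 (K(N) = 133/236 - 65 = -15207/236)
(B(z) + 452713)*(K(657) - 375001) = (2*4 + 452713)*(-15207/236 - 375001) = (8 + 452713)*(-88515443/236) = 452721*(-88515443/236) = -40072799870403/236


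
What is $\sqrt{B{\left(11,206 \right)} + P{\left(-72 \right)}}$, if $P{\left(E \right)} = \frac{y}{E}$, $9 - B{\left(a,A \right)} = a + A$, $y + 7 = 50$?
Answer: $\frac{i \sqrt{30038}}{12} \approx 14.443 i$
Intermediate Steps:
$y = 43$ ($y = -7 + 50 = 43$)
$B{\left(a,A \right)} = 9 - A - a$ ($B{\left(a,A \right)} = 9 - \left(a + A\right) = 9 - \left(A + a\right) = 9 - A - a$)
$P{\left(E \right)} = \frac{43}{E}$
$\sqrt{B{\left(11,206 \right)} + P{\left(-72 \right)}} = \sqrt{\left(9 - 206 - 11\right) + \frac{43}{-72}} = \sqrt{\left(9 - 206 - 11\right) + 43 \left(- \frac{1}{72}\right)} = \sqrt{-208 - \frac{43}{72}} = \sqrt{- \frac{15019}{72}} = \frac{i \sqrt{30038}}{12}$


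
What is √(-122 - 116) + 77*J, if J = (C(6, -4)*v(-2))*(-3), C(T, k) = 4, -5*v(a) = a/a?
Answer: 924/5 + I*√238 ≈ 184.8 + 15.427*I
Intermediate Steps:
v(a) = -⅕ (v(a) = -a/(5*a) = -⅕*1 = -⅕)
J = 12/5 (J = (4*(-⅕))*(-3) = -⅘*(-3) = 12/5 ≈ 2.4000)
√(-122 - 116) + 77*J = √(-122 - 116) + 77*(12/5) = √(-238) + 924/5 = I*√238 + 924/5 = 924/5 + I*√238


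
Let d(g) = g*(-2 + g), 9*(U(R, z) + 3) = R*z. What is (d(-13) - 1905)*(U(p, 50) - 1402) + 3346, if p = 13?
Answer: 2282396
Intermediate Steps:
U(R, z) = -3 + R*z/9 (U(R, z) = -3 + (R*z)/9 = -3 + R*z/9)
(d(-13) - 1905)*(U(p, 50) - 1402) + 3346 = (-13*(-2 - 13) - 1905)*((-3 + (⅑)*13*50) - 1402) + 3346 = (-13*(-15) - 1905)*((-3 + 650/9) - 1402) + 3346 = (195 - 1905)*(623/9 - 1402) + 3346 = -1710*(-11995/9) + 3346 = 2279050 + 3346 = 2282396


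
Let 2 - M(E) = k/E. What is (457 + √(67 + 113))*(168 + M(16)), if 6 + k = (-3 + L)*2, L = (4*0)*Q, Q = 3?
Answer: 312131/4 + 2049*√5/2 ≈ 80324.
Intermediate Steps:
L = 0 (L = (4*0)*3 = 0*3 = 0)
k = -12 (k = -6 + (-3 + 0)*2 = -6 - 3*2 = -6 - 6 = -12)
M(E) = 2 + 12/E (M(E) = 2 - (-12)/E = 2 + 12/E)
(457 + √(67 + 113))*(168 + M(16)) = (457 + √(67 + 113))*(168 + (2 + 12/16)) = (457 + √180)*(168 + (2 + 12*(1/16))) = (457 + 6*√5)*(168 + (2 + ¾)) = (457 + 6*√5)*(168 + 11/4) = (457 + 6*√5)*(683/4) = 312131/4 + 2049*√5/2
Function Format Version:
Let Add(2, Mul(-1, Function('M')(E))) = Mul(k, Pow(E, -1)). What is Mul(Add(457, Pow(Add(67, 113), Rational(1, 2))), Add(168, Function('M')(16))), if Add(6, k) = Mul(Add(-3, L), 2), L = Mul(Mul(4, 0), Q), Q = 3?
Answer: Add(Rational(312131, 4), Mul(Rational(2049, 2), Pow(5, Rational(1, 2)))) ≈ 80324.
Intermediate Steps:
L = 0 (L = Mul(Mul(4, 0), 3) = Mul(0, 3) = 0)
k = -12 (k = Add(-6, Mul(Add(-3, 0), 2)) = Add(-6, Mul(-3, 2)) = Add(-6, -6) = -12)
Function('M')(E) = Add(2, Mul(12, Pow(E, -1))) (Function('M')(E) = Add(2, Mul(-1, Mul(-12, Pow(E, -1)))) = Add(2, Mul(12, Pow(E, -1))))
Mul(Add(457, Pow(Add(67, 113), Rational(1, 2))), Add(168, Function('M')(16))) = Mul(Add(457, Pow(Add(67, 113), Rational(1, 2))), Add(168, Add(2, Mul(12, Pow(16, -1))))) = Mul(Add(457, Pow(180, Rational(1, 2))), Add(168, Add(2, Mul(12, Rational(1, 16))))) = Mul(Add(457, Mul(6, Pow(5, Rational(1, 2)))), Add(168, Add(2, Rational(3, 4)))) = Mul(Add(457, Mul(6, Pow(5, Rational(1, 2)))), Add(168, Rational(11, 4))) = Mul(Add(457, Mul(6, Pow(5, Rational(1, 2)))), Rational(683, 4)) = Add(Rational(312131, 4), Mul(Rational(2049, 2), Pow(5, Rational(1, 2))))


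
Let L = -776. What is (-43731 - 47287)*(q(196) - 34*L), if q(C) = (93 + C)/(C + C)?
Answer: -470691258853/196 ≈ -2.4015e+9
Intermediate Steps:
q(C) = (93 + C)/(2*C) (q(C) = (93 + C)/((2*C)) = (93 + C)*(1/(2*C)) = (93 + C)/(2*C))
(-43731 - 47287)*(q(196) - 34*L) = (-43731 - 47287)*((1/2)*(93 + 196)/196 - 34*(-776)) = -91018*((1/2)*(1/196)*289 + 26384) = -91018*(289/392 + 26384) = -91018*10342817/392 = -470691258853/196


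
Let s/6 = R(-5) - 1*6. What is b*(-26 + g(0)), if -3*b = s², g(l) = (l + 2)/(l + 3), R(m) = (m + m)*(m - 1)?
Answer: 886464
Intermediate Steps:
R(m) = 2*m*(-1 + m) (R(m) = (2*m)*(-1 + m) = 2*m*(-1 + m))
g(l) = (2 + l)/(3 + l)
s = 324 (s = 6*(2*(-5)*(-1 - 5) - 1*6) = 6*(2*(-5)*(-6) - 6) = 6*(60 - 6) = 6*54 = 324)
b = -34992 (b = -⅓*324² = -⅓*104976 = -34992)
b*(-26 + g(0)) = -34992*(-26 + (2 + 0)/(3 + 0)) = -34992*(-26 + 2/3) = -34992*(-26 + (⅓)*2) = -34992*(-26 + ⅔) = -34992*(-76/3) = 886464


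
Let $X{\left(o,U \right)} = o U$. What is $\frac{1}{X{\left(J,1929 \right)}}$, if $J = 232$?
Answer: $\frac{1}{447528} \approx 2.2345 \cdot 10^{-6}$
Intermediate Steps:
$X{\left(o,U \right)} = U o$
$\frac{1}{X{\left(J,1929 \right)}} = \frac{1}{1929 \cdot 232} = \frac{1}{447528}$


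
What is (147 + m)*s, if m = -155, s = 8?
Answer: -64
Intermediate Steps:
(147 + m)*s = (147 - 155)*8 = -8*8 = -64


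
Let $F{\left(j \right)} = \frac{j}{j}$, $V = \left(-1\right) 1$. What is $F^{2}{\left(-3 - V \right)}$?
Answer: $1$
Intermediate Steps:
$V = -1$
$F{\left(j \right)} = 1$
$F^{2}{\left(-3 - V \right)} = 1^{2} = 1$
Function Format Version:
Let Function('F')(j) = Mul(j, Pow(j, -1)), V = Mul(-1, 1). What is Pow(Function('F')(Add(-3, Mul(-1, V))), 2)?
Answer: 1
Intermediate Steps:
V = -1
Function('F')(j) = 1
Pow(Function('F')(Add(-3, Mul(-1, V))), 2) = Pow(1, 2) = 1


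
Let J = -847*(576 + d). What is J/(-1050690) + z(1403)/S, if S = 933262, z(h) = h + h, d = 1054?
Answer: 64570954298/49028452539 ≈ 1.3170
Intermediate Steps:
z(h) = 2*h
J = -1380610 (J = -847*(576 + 1054) = -847*1630 = -1380610)
J/(-1050690) + z(1403)/S = -1380610/(-1050690) + (2*1403)/933262 = -1380610*(-1/1050690) + 2806*(1/933262) = 138061/105069 + 1403/466631 = 64570954298/49028452539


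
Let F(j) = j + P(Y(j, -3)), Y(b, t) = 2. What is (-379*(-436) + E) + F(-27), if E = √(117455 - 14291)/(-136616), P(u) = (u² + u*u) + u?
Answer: 165227 - √25791/68308 ≈ 1.6523e+5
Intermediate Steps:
P(u) = u + 2*u² (P(u) = (u² + u²) + u = 2*u² + u = u + 2*u²)
F(j) = 10 + j (F(j) = j + 2*(1 + 2*2) = j + 2*(1 + 4) = j + 2*5 = j + 10 = 10 + j)
E = -√25791/68308 (E = √103164*(-1/136616) = (2*√25791)*(-1/136616) = -√25791/68308 ≈ -0.0023511)
(-379*(-436) + E) + F(-27) = (-379*(-436) - √25791/68308) + (10 - 27) = (165244 - √25791/68308) - 17 = 165227 - √25791/68308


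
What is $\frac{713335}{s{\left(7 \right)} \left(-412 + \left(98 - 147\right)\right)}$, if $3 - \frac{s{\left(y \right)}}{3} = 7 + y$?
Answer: $\frac{713335}{15213} \approx 46.89$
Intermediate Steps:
$s{\left(y \right)} = -12 - 3 y$ ($s{\left(y \right)} = 9 - 3 \left(7 + y\right) = 9 - \left(21 + 3 y\right) = -12 - 3 y$)
$\frac{713335}{s{\left(7 \right)} \left(-412 + \left(98 - 147\right)\right)} = \frac{713335}{\left(-12 - 21\right) \left(-412 + \left(98 - 147\right)\right)} = \frac{713335}{\left(-12 - 21\right) \left(-412 - 49\right)} = \frac{713335}{\left(-33\right) \left(-461\right)} = \frac{713335}{15213}$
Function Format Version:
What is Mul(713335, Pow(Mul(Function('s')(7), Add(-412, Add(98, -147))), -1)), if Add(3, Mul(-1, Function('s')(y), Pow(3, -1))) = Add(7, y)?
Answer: Rational(713335, 15213) ≈ 46.890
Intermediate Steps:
Function('s')(y) = Add(-12, Mul(-3, y)) (Function('s')(y) = Add(9, Mul(-3, Add(7, y))) = Add(9, Add(-21, Mul(-3, y))) = Add(-12, Mul(-3, y)))
Mul(713335, Pow(Mul(Function('s')(7), Add(-412, Add(98, -147))), -1)) = Mul(713335, Pow(Mul(Add(-12, Mul(-3, 7)), Add(-412, Add(98, -147))), -1)) = Mul(713335, Pow(Mul(Add(-12, -21), Add(-412, -49)), -1)) = Mul(713335, Pow(Mul(-33, -461), -1)) = Mul(713335, Pow(15213, -1)) = Mul(713335, Rational(1, 15213)) = Rational(713335, 15213)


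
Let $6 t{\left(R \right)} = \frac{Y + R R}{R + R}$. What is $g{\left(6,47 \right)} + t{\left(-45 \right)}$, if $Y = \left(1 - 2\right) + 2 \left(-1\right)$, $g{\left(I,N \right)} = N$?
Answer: $\frac{3893}{90} \approx 43.256$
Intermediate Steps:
$Y = -3$ ($Y = \left(1 - 2\right) - 2 = -1 - 2 = -3$)
$t{\left(R \right)} = \frac{-3 + R^{2}}{12 R}$ ($t{\left(R \right)} = \frac{\left(-3 + R R\right) \frac{1}{R + R}}{6} = \frac{\left(-3 + R^{2}\right) \frac{1}{2 R}}{6} = \frac{\frac{1}{2} \frac{1}{R} \left(-3 + R^{2}\right)}{6} = \frac{-3 + R^{2}}{12 R}$)
$g{\left(6,47 \right)} + t{\left(-45 \right)} = 47 + \frac{-3 + \left(-45\right)^{2}}{12 \left(-45\right)} = 47 + \frac{1}{12} \left(- \frac{1}{45}\right) \left(-3 + 2025\right) = 47 + \frac{1}{12} \left(- \frac{1}{45}\right) 2022 = 47 - \frac{337}{90} = \frac{3893}{90}$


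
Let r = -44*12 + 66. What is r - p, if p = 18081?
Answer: -18543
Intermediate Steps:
r = -462 (r = -528 + 66 = -462)
r - p = -462 - 1*18081 = -462 - 18081 = -18543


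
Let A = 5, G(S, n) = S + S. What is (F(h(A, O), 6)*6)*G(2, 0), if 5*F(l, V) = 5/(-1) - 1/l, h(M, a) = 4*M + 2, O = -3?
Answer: -1332/55 ≈ -24.218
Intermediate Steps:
G(S, n) = 2*S
h(M, a) = 2 + 4*M
F(l, V) = -1 - 1/(5*l) (F(l, V) = (5/(-1) - 1/l)/5 = (5*(-1) - 1/l)/5 = (-5 - 1/l)/5 = -1 - 1/(5*l))
(F(h(A, O), 6)*6)*G(2, 0) = (((-⅕ - (2 + 4*5))/(2 + 4*5))*6)*(2*2) = (((-⅕ - (2 + 20))/(2 + 20))*6)*4 = (((-⅕ - 1*22)/22)*6)*4 = (((-⅕ - 22)/22)*6)*4 = (((1/22)*(-111/5))*6)*4 = -111/110*6*4 = -333/55*4 = -1332/55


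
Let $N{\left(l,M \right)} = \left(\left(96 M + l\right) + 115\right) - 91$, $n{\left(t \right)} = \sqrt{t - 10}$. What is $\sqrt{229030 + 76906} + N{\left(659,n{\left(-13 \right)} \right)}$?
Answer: $683 + 4 \sqrt{19121} + 96 i \sqrt{23} \approx 1236.1 + 460.4 i$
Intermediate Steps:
$n{\left(t \right)} = \sqrt{-10 + t}$
$N{\left(l,M \right)} = 24 + l + 96 M$ ($N{\left(l,M \right)} = \left(\left(l + 96 M\right) + 115\right) - 91 = \left(115 + l + 96 M\right) - 91 = 24 + l + 96 M$)
$\sqrt{229030 + 76906} + N{\left(659,n{\left(-13 \right)} \right)} = \sqrt{229030 + 76906} + \left(24 + 659 + 96 \sqrt{-10 - 13}\right) = \sqrt{305936} + \left(24 + 659 + 96 \sqrt{-23}\right) = 4 \sqrt{19121} + \left(24 + 659 + 96 i \sqrt{23}\right) = 4 \sqrt{19121} + \left(683 + 96 i \sqrt{23}\right) = 683 + 4 \sqrt{19121} + 96 i \sqrt{23}$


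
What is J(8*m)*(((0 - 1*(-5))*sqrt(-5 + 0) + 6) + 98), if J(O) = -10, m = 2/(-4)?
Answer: -1040 - 50*I*sqrt(5) ≈ -1040.0 - 111.8*I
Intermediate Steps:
m = -1/2 (m = 2*(-1/4) = -1/2 ≈ -0.50000)
J(8*m)*(((0 - 1*(-5))*sqrt(-5 + 0) + 6) + 98) = -10*(((0 - 1*(-5))*sqrt(-5 + 0) + 6) + 98) = -10*(((0 + 5)*sqrt(-5) + 6) + 98) = -10*((5*(I*sqrt(5)) + 6) + 98) = -10*((5*I*sqrt(5) + 6) + 98) = -10*((6 + 5*I*sqrt(5)) + 98) = -10*(104 + 5*I*sqrt(5)) = -1040 - 50*I*sqrt(5)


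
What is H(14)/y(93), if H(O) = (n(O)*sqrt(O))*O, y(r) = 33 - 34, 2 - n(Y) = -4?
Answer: -84*sqrt(14) ≈ -314.30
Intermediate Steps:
n(Y) = 6 (n(Y) = 2 - 1*(-4) = 2 + 4 = 6)
y(r) = -1
H(O) = 6*O**(3/2) (H(O) = (6*sqrt(O))*O = 6*O**(3/2))
H(14)/y(93) = (6*14**(3/2))/(-1) = (6*(14*sqrt(14)))*(-1) = (84*sqrt(14))*(-1) = -84*sqrt(14)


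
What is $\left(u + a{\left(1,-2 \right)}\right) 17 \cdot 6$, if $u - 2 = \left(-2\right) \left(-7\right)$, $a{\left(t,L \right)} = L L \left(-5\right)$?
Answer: $-408$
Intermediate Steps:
$a{\left(t,L \right)} = - 5 L^{2}$ ($a{\left(t,L \right)} = L^{2} \left(-5\right) = - 5 L^{2}$)
$u = 16$ ($u = 2 - -14 = 2 + 14 = 16$)
$\left(u + a{\left(1,-2 \right)}\right) 17 \cdot 6 = \left(16 - 5 \left(-2\right)^{2}\right) 17 \cdot 6 = \left(16 - 20\right) 102 = \left(-4\right) 102 = -408$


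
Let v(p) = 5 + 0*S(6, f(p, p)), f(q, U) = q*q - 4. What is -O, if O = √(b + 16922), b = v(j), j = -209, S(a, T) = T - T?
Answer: -√16927 ≈ -130.10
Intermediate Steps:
f(q, U) = -4 + q² (f(q, U) = q² - 4 = -4 + q²)
S(a, T) = 0
v(p) = 5 (v(p) = 5 + 0*0 = 5 + 0 = 5)
b = 5
O = √16927 (O = √(5 + 16922) = √16927 ≈ 130.10)
-O = -√16927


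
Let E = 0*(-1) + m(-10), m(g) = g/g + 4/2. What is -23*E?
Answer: -69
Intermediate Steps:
m(g) = 3 (m(g) = 1 + 4*(1/2) = 1 + 2 = 3)
E = 3 (E = 0*(-1) + 3 = 0 + 3 = 3)
-23*E = -23*3 = -69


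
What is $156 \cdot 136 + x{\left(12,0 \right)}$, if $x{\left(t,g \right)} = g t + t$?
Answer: $21228$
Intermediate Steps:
$x{\left(t,g \right)} = t + g t$
$156 \cdot 136 + x{\left(12,0 \right)} = 156 \cdot 136 + 12 \left(1 + 0\right) = 21216 + 12 \cdot 1 = 21216 + 12 = 21228$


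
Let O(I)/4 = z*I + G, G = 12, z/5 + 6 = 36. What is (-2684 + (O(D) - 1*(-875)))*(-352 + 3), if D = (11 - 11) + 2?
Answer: 195789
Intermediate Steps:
z = 150 (z = -30 + 5*36 = -30 + 180 = 150)
D = 2 (D = 0 + 2 = 2)
O(I) = 48 + 600*I (O(I) = 4*(150*I + 12) = 4*(12 + 150*I) = 48 + 600*I)
(-2684 + (O(D) - 1*(-875)))*(-352 + 3) = (-2684 + ((48 + 600*2) - 1*(-875)))*(-352 + 3) = (-2684 + ((48 + 1200) + 875))*(-349) = (-2684 + (1248 + 875))*(-349) = (-2684 + 2123)*(-349) = -561*(-349) = 195789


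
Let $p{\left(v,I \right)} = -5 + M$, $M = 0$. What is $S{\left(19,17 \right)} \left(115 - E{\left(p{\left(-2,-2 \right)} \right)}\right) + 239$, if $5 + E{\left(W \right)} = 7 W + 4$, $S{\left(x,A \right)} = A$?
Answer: $2806$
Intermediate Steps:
$p{\left(v,I \right)} = -5$ ($p{\left(v,I \right)} = -5 + 0 = -5$)
$E{\left(W \right)} = -1 + 7 W$ ($E{\left(W \right)} = -5 + \left(7 W + 4\right) = -5 + \left(4 + 7 W\right) = -1 + 7 W$)
$S{\left(19,17 \right)} \left(115 - E{\left(p{\left(-2,-2 \right)} \right)}\right) + 239 = 17 \left(115 - \left(-1 + 7 \left(-5\right)\right)\right) + 239 = 17 \left(115 - \left(-1 - 35\right)\right) + 239 = 17 \left(115 - -36\right) + 239 = 17 \left(115 + 36\right) + 239 = 17 \cdot 151 + 239 = 2567 + 239 = 2806$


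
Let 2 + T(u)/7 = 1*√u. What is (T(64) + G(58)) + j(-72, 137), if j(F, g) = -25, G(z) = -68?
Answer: -51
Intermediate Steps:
T(u) = -14 + 7*√u (T(u) = -14 + 7*(1*√u) = -14 + 7*√u)
(T(64) + G(58)) + j(-72, 137) = ((-14 + 7*√64) - 68) - 25 = ((-14 + 7*8) - 68) - 25 = ((-14 + 56) - 68) - 25 = (42 - 68) - 25 = -26 - 25 = -51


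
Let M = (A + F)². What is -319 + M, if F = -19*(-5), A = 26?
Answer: 14322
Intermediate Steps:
F = 95
M = 14641 (M = (26 + 95)² = 121² = 14641)
-319 + M = -319 + 14641 = 14322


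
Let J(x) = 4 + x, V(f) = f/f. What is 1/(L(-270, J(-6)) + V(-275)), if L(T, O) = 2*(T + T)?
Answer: -1/1079 ≈ -0.00092678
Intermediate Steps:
V(f) = 1
L(T, O) = 4*T (L(T, O) = 2*(2*T) = 4*T)
1/(L(-270, J(-6)) + V(-275)) = 1/(4*(-270) + 1) = 1/(-1080 + 1) = 1/(-1079) = -1/1079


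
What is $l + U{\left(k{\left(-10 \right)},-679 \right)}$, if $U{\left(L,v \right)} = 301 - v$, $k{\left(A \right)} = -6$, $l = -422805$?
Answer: $-421825$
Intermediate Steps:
$l + U{\left(k{\left(-10 \right)},-679 \right)} = -422805 + \left(301 - -679\right) = -422805 + \left(301 + 679\right) = -422805 + 980 = -421825$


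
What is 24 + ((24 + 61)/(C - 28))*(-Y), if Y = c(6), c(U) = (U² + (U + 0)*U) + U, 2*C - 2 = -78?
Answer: 1369/11 ≈ 124.45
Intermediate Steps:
C = -38 (C = 1 + (½)*(-78) = 1 - 39 = -38)
c(U) = U + 2*U² (c(U) = (U² + U*U) + U = (U² + U²) + U = 2*U² + U = U + 2*U²)
Y = 78 (Y = 6*(1 + 2*6) = 6*(1 + 12) = 6*13 = 78)
24 + ((24 + 61)/(C - 28))*(-Y) = 24 + ((24 + 61)/(-38 - 28))*(-1*78) = 24 + (85/(-66))*(-78) = 24 + (85*(-1/66))*(-78) = 24 - 85/66*(-78) = 24 + 1105/11 = 1369/11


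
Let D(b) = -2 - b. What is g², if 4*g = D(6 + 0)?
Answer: 4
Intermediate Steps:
g = -2 (g = (-2 - (6 + 0))/4 = (-2 - 1*6)/4 = (-2 - 6)/4 = (¼)*(-8) = -2)
g² = (-2)² = 4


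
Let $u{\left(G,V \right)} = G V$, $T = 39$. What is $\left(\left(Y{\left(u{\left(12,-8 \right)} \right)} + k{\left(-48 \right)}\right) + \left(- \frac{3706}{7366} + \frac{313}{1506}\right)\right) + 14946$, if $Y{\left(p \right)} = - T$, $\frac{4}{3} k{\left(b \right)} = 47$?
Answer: $\frac{165754032253}{11093196} \approx 14942.0$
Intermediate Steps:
$k{\left(b \right)} = \frac{141}{4}$ ($k{\left(b \right)} = \frac{3}{4} \cdot 47 = \frac{141}{4}$)
$Y{\left(p \right)} = -39$ ($Y{\left(p \right)} = \left(-1\right) 39 = -39$)
$\left(\left(Y{\left(u{\left(12,-8 \right)} \right)} + k{\left(-48 \right)}\right) + \left(- \frac{3706}{7366} + \frac{313}{1506}\right)\right) + 14946 = \left(\left(-39 + \frac{141}{4}\right) + \left(- \frac{3706}{7366} + \frac{313}{1506}\right)\right) + 14946 = \left(- \frac{15}{4} + \left(\left(-3706\right) \frac{1}{7366} + 313 \cdot \frac{1}{1506}\right)\right) + 14946 = \left(- \frac{15}{4} + \left(- \frac{1853}{3683} + \frac{313}{1506}\right)\right) + 14946 = \left(- \frac{15}{4} - \frac{1637839}{5546598}\right) + 14946 = - \frac{44875163}{11093196} + 14946 = \frac{165754032253}{11093196}$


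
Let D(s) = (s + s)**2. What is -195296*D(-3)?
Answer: -7030656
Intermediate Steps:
D(s) = 4*s**2 (D(s) = (2*s)**2 = 4*s**2)
-195296*D(-3) = -781184*(-3)**2 = -781184*9 = -195296*36 = -7030656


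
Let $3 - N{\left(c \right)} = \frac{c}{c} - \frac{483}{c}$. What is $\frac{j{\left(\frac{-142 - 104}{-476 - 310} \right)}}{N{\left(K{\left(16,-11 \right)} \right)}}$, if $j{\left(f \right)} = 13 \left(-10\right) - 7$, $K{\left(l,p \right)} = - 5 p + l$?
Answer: $- \frac{9727}{625} \approx -15.563$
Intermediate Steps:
$K{\left(l,p \right)} = l - 5 p$
$j{\left(f \right)} = -137$ ($j{\left(f \right)} = -130 - 7 = -137$)
$N{\left(c \right)} = 2 + \frac{483}{c}$ ($N{\left(c \right)} = 3 - \left(\frac{c}{c} - \frac{483}{c}\right) = 3 - \left(1 - \frac{483}{c}\right) = 2 + \frac{483}{c}$)
$\frac{j{\left(\frac{-142 - 104}{-476 - 310} \right)}}{N{\left(K{\left(16,-11 \right)} \right)}} = - \frac{137}{2 + \frac{483}{16 - -55}} = - \frac{137}{2 + \frac{483}{16 + 55}} = - \frac{137}{2 + \frac{483}{71}} = - \frac{137}{\frac{625}{71}} = \left(-137\right) \frac{71}{625} = - \frac{9727}{625}$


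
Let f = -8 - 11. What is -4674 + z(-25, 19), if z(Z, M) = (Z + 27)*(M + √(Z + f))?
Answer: -4636 + 4*I*√11 ≈ -4636.0 + 13.266*I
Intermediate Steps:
f = -19
z(Z, M) = (27 + Z)*(M + √(-19 + Z)) (z(Z, M) = (Z + 27)*(M + √(Z - 19)) = (27 + Z)*(M + √(-19 + Z)))
-4674 + z(-25, 19) = -4674 + (27*19 + 27*√(-19 - 25) + 19*(-25) - 25*√(-19 - 25)) = -4674 + (513 + 27*√(-44) - 475 - 50*I*√11) = -4674 + (513 + 27*(2*I*√11) - 475 - 50*I*√11) = -4674 + (513 + 54*I*√11 - 475 - 50*I*√11) = -4674 + (38 + 4*I*√11) = -4636 + 4*I*√11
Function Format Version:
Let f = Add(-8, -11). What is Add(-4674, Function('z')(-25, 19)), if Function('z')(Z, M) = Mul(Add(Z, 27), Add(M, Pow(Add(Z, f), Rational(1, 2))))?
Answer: Add(-4636, Mul(4, I, Pow(11, Rational(1, 2)))) ≈ Add(-4636.0, Mul(13.266, I))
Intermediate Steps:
f = -19
Function('z')(Z, M) = Mul(Add(27, Z), Add(M, Pow(Add(-19, Z), Rational(1, 2)))) (Function('z')(Z, M) = Mul(Add(Z, 27), Add(M, Pow(Add(Z, -19), Rational(1, 2)))) = Mul(Add(27, Z), Add(M, Pow(Add(-19, Z), Rational(1, 2)))))
Add(-4674, Function('z')(-25, 19)) = Add(-4674, Add(Mul(27, 19), Mul(27, Pow(Add(-19, -25), Rational(1, 2))), Mul(19, -25), Mul(-25, Pow(Add(-19, -25), Rational(1, 2))))) = Add(-4674, Add(513, Mul(27, Pow(-44, Rational(1, 2))), -475, Mul(-25, Pow(-44, Rational(1, 2))))) = Add(-4674, Add(513, Mul(27, Mul(2, I, Pow(11, Rational(1, 2)))), -475, Mul(-25, Mul(2, I, Pow(11, Rational(1, 2)))))) = Add(-4674, Add(513, Mul(54, I, Pow(11, Rational(1, 2))), -475, Mul(-50, I, Pow(11, Rational(1, 2))))) = Add(-4674, Add(38, Mul(4, I, Pow(11, Rational(1, 2))))) = Add(-4636, Mul(4, I, Pow(11, Rational(1, 2))))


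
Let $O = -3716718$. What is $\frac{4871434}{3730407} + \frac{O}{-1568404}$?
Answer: $\frac{10752623707781}{2925392630214} \approx 3.6756$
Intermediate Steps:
$\frac{4871434}{3730407} + \frac{O}{-1568404} = \frac{4871434}{3730407} - \frac{3716718}{-1568404} = 4871434 \cdot \frac{1}{3730407} - - \frac{1858359}{784202} = \frac{4871434}{3730407} + \frac{1858359}{784202} = \frac{10752623707781}{2925392630214}$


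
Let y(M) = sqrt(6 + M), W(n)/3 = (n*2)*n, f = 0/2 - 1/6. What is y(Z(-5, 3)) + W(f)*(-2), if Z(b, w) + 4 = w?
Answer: -1/3 + sqrt(5) ≈ 1.9027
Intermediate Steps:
Z(b, w) = -4 + w
f = -1/6 (f = 0*(1/2) - 1*1/6 = 0 - 1/6 = -1/6 ≈ -0.16667)
W(n) = 6*n**2 (W(n) = 3*((n*2)*n) = 3*((2*n)*n) = 3*(2*n**2) = 6*n**2)
y(Z(-5, 3)) + W(f)*(-2) = sqrt(6 + (-4 + 3)) + (6*(-1/6)**2)*(-2) = sqrt(6 - 1) + (6*(1/36))*(-2) = sqrt(5) + (1/6)*(-2) = sqrt(5) - 1/3 = -1/3 + sqrt(5)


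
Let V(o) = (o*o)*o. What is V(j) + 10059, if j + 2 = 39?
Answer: 60712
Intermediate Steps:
j = 37 (j = -2 + 39 = 37)
V(o) = o³ (V(o) = o²*o = o³)
V(j) + 10059 = 37³ + 10059 = 50653 + 10059 = 60712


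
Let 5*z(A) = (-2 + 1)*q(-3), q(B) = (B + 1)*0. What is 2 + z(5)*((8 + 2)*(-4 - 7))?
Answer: 2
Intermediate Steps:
q(B) = 0 (q(B) = (1 + B)*0 = 0)
z(A) = 0 (z(A) = ((-2 + 1)*0)/5 = (-1*0)/5 = (⅕)*0 = 0)
2 + z(5)*((8 + 2)*(-4 - 7)) = 2 + 0*((8 + 2)*(-4 - 7)) = 2 + 0*(10*(-11)) = 2 + 0*(-110) = 2 + 0 = 2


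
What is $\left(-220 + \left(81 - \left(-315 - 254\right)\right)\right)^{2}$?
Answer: $184900$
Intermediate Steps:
$\left(-220 + \left(81 - \left(-315 - 254\right)\right)\right)^{2} = \left(-220 + \left(81 - -569\right)\right)^{2} = \left(-220 + \left(81 + 569\right)\right)^{2} = \left(-220 + 650\right)^{2} = 430^{2} = 184900$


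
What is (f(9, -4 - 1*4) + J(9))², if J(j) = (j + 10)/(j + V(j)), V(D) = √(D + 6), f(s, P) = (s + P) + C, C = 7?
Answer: 41168/363 - 4427*√15/726 ≈ 89.794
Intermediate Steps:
f(s, P) = 7 + P + s (f(s, P) = (s + P) + 7 = (P + s) + 7 = 7 + P + s)
V(D) = √(6 + D)
J(j) = (10 + j)/(j + √(6 + j)) (J(j) = (j + 10)/(j + √(6 + j)) = (10 + j)/(j + √(6 + j)))
(f(9, -4 - 1*4) + J(9))² = ((7 + (-4 - 1*4) + 9) + (10 + 9)/(9 + √(6 + 9)))² = ((7 + (-4 - 4) + 9) + 19/(9 + √15))² = ((7 - 8 + 9) + 19/(9 + √15))² = (8 + 19/(9 + √15))²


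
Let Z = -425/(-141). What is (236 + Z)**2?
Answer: 1135757401/19881 ≈ 57128.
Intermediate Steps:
Z = 425/141 (Z = -425*(-1/141) = 425/141 ≈ 3.0142)
(236 + Z)**2 = (236 + 425/141)**2 = (33701/141)**2 = 1135757401/19881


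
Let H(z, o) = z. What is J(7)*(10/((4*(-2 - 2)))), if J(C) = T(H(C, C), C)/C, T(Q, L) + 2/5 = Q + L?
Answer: -17/14 ≈ -1.2143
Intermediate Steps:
T(Q, L) = -⅖ + L + Q (T(Q, L) = -⅖ + (Q + L) = -⅖ + (L + Q) = -⅖ + L + Q)
J(C) = (-⅖ + 2*C)/C (J(C) = (-⅖ + C + C)/C = (-⅖ + 2*C)/C)
J(7)*(10/((4*(-2 - 2)))) = (2 - ⅖/7)*(10/((4*(-2 - 2)))) = (2 - ⅖*⅐)*(10/((4*(-4)))) = (2 - 2/35)*(10/(-16)) = 68*(10*(-1/16))/35 = (68/35)*(-5/8) = -17/14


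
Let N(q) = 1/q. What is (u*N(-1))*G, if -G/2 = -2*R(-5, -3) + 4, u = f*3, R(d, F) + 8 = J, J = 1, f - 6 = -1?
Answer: 540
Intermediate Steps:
f = 5 (f = 6 - 1 = 5)
R(d, F) = -7 (R(d, F) = -8 + 1 = -7)
u = 15 (u = 5*3 = 15)
G = -36 (G = -2*(-2*(-7) + 4) = -2*(14 + 4) = -2*18 = -36)
(u*N(-1))*G = (15/(-1))*(-36) = (15*(-1))*(-36) = -15*(-36) = 540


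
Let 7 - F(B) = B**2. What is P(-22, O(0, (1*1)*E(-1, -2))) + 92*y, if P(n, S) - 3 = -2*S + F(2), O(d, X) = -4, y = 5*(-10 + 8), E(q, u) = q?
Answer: -906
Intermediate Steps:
F(B) = 7 - B**2
y = -10 (y = 5*(-2) = -10)
P(n, S) = 6 - 2*S (P(n, S) = 3 + (-2*S + (7 - 1*2**2)) = 3 + (-2*S + (7 - 1*4)) = 3 + (-2*S + (7 - 4)) = 3 + (-2*S + 3) = 3 + (3 - 2*S) = 6 - 2*S)
P(-22, O(0, (1*1)*E(-1, -2))) + 92*y = (6 - 2*(-4)) + 92*(-10) = (6 + 8) - 920 = 14 - 920 = -906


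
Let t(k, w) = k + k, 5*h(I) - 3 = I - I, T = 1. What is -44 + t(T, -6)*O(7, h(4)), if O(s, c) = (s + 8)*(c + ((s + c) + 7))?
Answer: 412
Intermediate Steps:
h(I) = 3/5 (h(I) = 3/5 + (I - I)/5 = 3/5 + (1/5)*0 = 3/5 + 0 = 3/5)
t(k, w) = 2*k
O(s, c) = (8 + s)*(7 + s + 2*c) (O(s, c) = (8 + s)*(c + ((c + s) + 7)) = (8 + s)*(c + (7 + c + s)) = (8 + s)*(7 + s + 2*c))
-44 + t(T, -6)*O(7, h(4)) = -44 + (2*1)*(56 + 7**2 + 15*7 + 16*(3/5) + 2*(3/5)*7) = -44 + 2*(56 + 49 + 105 + 48/5 + 42/5) = -44 + 2*228 = -44 + 456 = 412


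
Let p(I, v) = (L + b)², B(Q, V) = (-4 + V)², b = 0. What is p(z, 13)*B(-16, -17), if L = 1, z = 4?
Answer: 441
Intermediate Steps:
p(I, v) = 1 (p(I, v) = (1 + 0)² = 1² = 1)
p(z, 13)*B(-16, -17) = 1*(-4 - 17)² = 1*(-21)² = 1*441 = 441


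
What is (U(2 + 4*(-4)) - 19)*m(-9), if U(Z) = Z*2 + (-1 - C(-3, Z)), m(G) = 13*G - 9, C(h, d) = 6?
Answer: 6804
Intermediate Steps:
m(G) = -9 + 13*G
U(Z) = -7 + 2*Z (U(Z) = Z*2 + (-1 - 1*6) = 2*Z + (-1 - 6) = 2*Z - 7 = -7 + 2*Z)
(U(2 + 4*(-4)) - 19)*m(-9) = ((-7 + 2*(2 + 4*(-4))) - 19)*(-9 + 13*(-9)) = ((-7 + 2*(2 - 16)) - 19)*(-9 - 117) = ((-7 + 2*(-14)) - 19)*(-126) = ((-7 - 28) - 19)*(-126) = (-35 - 19)*(-126) = -54*(-126) = 6804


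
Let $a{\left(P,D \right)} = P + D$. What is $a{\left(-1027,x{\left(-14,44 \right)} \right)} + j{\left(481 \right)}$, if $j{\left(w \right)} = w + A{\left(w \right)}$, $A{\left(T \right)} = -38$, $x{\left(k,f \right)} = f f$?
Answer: $1352$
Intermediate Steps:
$x{\left(k,f \right)} = f^{2}$
$a{\left(P,D \right)} = D + P$
$j{\left(w \right)} = -38 + w$ ($j{\left(w \right)} = w - 38 = -38 + w$)
$a{\left(-1027,x{\left(-14,44 \right)} \right)} + j{\left(481 \right)} = \left(44^{2} - 1027\right) + \left(-38 + 481\right) = \left(1936 - 1027\right) + 443 = 909 + 443 = 1352$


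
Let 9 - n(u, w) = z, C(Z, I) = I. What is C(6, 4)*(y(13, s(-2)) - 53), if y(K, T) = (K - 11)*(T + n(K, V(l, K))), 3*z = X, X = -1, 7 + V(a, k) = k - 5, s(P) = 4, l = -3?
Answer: -316/3 ≈ -105.33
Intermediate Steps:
V(a, k) = -12 + k (V(a, k) = -7 + (k - 5) = -7 + (-5 + k) = -12 + k)
z = -⅓ (z = (⅓)*(-1) = -⅓ ≈ -0.33333)
n(u, w) = 28/3 (n(u, w) = 9 - 1*(-⅓) = 9 + ⅓ = 28/3)
y(K, T) = (-11 + K)*(28/3 + T) (y(K, T) = (K - 11)*(T + 28/3) = (-11 + K)*(28/3 + T))
C(6, 4)*(y(13, s(-2)) - 53) = 4*((-308/3 - 11*4 + (28/3)*13 + 13*4) - 53) = 4*((-308/3 - 44 + 364/3 + 52) - 53) = 4*(80/3 - 53) = 4*(-79/3) = -316/3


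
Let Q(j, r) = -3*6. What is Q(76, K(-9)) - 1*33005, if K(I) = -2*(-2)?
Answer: -33023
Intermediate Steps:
K(I) = 4
Q(j, r) = -18
Q(76, K(-9)) - 1*33005 = -18 - 1*33005 = -18 - 33005 = -33023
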